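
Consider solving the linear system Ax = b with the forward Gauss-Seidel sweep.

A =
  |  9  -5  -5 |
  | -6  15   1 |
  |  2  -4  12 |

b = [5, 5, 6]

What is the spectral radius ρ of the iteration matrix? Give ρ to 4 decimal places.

A = D + L + U where D = diag(9, 15, 12).
Gauss-Seidel: T = -(D+L)⁻¹U, row 0 first, T[0,1] = -(-5)/(9) = +0.5556; later rows by forward substitution.
  T[0,:] = [+0.0000 +0.5556 +0.5556]
  T[1,:] = [+0.0000 +0.2222 +0.1556]
  T[2,:] = [+0.0000 -0.0185 -0.0407]
eigenvalue magnitudes: 0.2108, 0.0293, 0.0000.
spectral radius ρ = 0.2108; 0.2108 < 1 ⇒ converges.

0.2108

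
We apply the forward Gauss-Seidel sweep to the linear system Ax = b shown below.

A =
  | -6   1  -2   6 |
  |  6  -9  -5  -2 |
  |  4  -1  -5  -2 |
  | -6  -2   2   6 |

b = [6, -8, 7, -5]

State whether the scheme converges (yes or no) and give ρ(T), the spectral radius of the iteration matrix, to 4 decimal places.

yes, ρ = 0.8979

A = D + L + U where D = diag(-6, -9, -5, 6).
T_GS = -(D+L)⁻¹U: row 0 first, T[0,2] = -(-2)/(-6) = -0.3333; later rows by forward substitution.
  T[0,:] = [+0.0000  +0.1667  -0.3333  +1.0000]
  T[1,:] = [+0.0000  +0.1111  -0.7778  +0.4444]
  T[2,:] = [+0.0000  +0.1111  -0.1111  +0.3111]
  T[3,:] = [+0.0000  +0.1667  -0.5556  +1.0444]
|eigenvalues of T|: 0.8979, 0.2031, 0.2031, 0.0000.
ρ(T) = max|λ| = 0.8979; 0.8979 < 1: convergent.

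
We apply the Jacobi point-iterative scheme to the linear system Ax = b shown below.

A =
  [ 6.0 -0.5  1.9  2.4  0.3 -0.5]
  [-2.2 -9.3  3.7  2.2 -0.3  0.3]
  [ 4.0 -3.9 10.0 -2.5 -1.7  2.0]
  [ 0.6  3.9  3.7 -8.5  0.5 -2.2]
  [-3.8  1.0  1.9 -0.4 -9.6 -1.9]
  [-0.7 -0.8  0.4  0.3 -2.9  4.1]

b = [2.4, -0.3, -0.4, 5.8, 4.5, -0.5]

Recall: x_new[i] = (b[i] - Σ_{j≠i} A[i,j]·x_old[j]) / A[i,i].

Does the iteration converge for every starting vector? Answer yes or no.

A = D + L + U where D = diag(6, -9.3, 10, -8.5, -9.6, 4.1).
Jacobi: T = -D⁻¹(L+U), T[2,3] = -(-2.5)/(10) = +0.2500; T[2,2] = 0.
  T[0,:] = [+0.0000, +0.0833, -0.3167, -0.4000, -0.0500, +0.0833]
  T[1,:] = [-0.2366, +0.0000, +0.3978, +0.2366, -0.0323, +0.0323]
  T[2,:] = [-0.4000, +0.3900, +0.0000, +0.2500, +0.1700, -0.2000]
  T[3,:] = [+0.0706, +0.4588, +0.4353, +0.0000, +0.0588, -0.2588]
  T[4,:] = [-0.3958, +0.1042, +0.1979, -0.0417, +0.0000, -0.1979]
  T[5,:] = [+0.1707, +0.1951, -0.0976, -0.0732, +0.7073, +0.0000]
|eigenvalues of T|: 0.8595, 0.5106, 0.5106, 0.4649, 0.2927, 0.2927.
spectral radius ρ = 0.8595; 0.8595 < 1 ⇒ converges.

yes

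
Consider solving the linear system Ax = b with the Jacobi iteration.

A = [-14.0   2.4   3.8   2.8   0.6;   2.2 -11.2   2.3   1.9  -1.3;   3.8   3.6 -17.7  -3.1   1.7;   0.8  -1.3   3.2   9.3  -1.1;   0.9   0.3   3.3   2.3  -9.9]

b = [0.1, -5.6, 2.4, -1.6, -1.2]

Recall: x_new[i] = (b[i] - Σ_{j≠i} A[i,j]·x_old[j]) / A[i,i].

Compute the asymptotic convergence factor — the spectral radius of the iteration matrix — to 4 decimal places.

Let D = diag(-14, -11.2, -17.7, 9.3, -9.9); L, U the strict triangles.
Jacobi T = -D⁻¹(L+U): T[4,0] = -(0.9)/(-9.9) = +0.0909; T[4,4] = 0.
  T[0,:] = [+0.0000, +0.1714, +0.2714, +0.2000, +0.0429]
  T[1,:] = [+0.1964, +0.0000, +0.2054, +0.1696, -0.1161]
  T[2,:] = [+0.2147, +0.2034, +0.0000, -0.1751, +0.0960]
  T[3,:] = [-0.0860, +0.1398, -0.3441, +0.0000, +0.1183]
  T[4,:] = [+0.0909, +0.0303, +0.3333, +0.2323, +0.0000]
moduli |λ_i(T)| = 0.5219, 0.3690, 0.2709, 0.1851, 0.0671.
ρ(T) = max|λ| = 0.5219; 0.5219 < 1: convergent.

0.5219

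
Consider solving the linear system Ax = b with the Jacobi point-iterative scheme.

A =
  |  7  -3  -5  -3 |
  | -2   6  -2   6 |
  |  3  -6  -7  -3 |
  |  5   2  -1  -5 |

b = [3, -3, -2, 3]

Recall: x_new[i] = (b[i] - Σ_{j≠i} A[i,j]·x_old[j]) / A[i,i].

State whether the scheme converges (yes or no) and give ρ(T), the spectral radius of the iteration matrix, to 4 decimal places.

Diagonal D = diag(7, 6, -7, -5); L, U strict lower/upper.
T_J = -D⁻¹(L+U): T[3,2] = -(-1)/(-5) = -0.2000; T[3,3] = 0.
  T[0,:] = [+0.0000 +0.4286 +0.7143 +0.4286]
  T[1,:] = [+0.3333 +0.0000 +0.3333 -1.0000]
  T[2,:] = [+0.4286 -0.8571 +0.0000 -0.4286]
  T[3,:] = [+1.0000 +0.4000 -0.2000 +0.0000]
|roots of det(T-λI)|: 1.2783, 0.9746, 0.9746, 0.6824.
spectral radius ρ = 1.2783; 1.2783 > 1: divergent.

no, ρ = 1.2783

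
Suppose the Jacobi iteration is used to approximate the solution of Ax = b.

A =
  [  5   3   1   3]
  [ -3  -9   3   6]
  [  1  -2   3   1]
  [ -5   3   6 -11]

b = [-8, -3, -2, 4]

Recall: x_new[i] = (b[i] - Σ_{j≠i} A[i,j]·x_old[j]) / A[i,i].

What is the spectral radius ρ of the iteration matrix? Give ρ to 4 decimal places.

1.1815

Diagonal D = diag(5, -9, 3, -11); L, U strict lower/upper.
Jacobi T = -D⁻¹(L+U): T[0,3] = -(3)/(5) = -0.6000; T[0,0] = 0.
  T[0,:] = [+0.0000  -0.6000  -0.2000  -0.6000]
  T[1,:] = [-0.3333  +0.0000  +0.3333  +0.6667]
  T[2,:] = [-0.3333  +0.6667  +0.0000  -0.3333]
  T[3,:] = [-0.4545  +0.2727  +0.5455  +0.0000]
|eigenvalues of T|: 1.1815, 0.6078, 0.6078, 0.3008.
spectral radius ρ = 1.1815; 1.1815 > 1, so it fails to converge.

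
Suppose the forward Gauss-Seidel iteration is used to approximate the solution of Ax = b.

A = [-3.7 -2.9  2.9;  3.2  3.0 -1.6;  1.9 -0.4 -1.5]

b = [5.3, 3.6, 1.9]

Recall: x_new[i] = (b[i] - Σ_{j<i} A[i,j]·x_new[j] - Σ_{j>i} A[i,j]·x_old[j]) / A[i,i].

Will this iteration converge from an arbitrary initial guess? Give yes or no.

no

Let D = diag(-3.7, 3, -1.5); L, U the strict triangles.
GS T = -(D+L)⁻¹U: row 0 first, T[0,2] = -(2.9)/(-3.7) = +0.7838; later rows by forward substitution.
  T[0,:] = [+0.0000, -0.7838, +0.7838]
  T[1,:] = [+0.0000, +0.8360, -0.3027]
  T[2,:] = [+0.0000, -1.2157, +1.0735]
|eigenvalues of T|: 1.5729, 0.3366, 0.0000.
ρ = 1.5729; 1.5729 > 1, so it fails to converge.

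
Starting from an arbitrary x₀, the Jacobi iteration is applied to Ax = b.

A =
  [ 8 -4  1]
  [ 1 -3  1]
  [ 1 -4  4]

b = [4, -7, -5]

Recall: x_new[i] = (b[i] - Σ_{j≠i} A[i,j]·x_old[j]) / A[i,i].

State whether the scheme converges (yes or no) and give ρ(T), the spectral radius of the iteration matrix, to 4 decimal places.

Let D = diag(8, -3, 4); L, U the strict triangles.
Jacobi T = -D⁻¹(L+U): T[1,0] = -(1)/(-3) = +0.3333; T[1,1] = 0.
  T[0,:] = [+0.0000  +0.5000  -0.1250]
  T[1,:] = [+0.3333  +0.0000  +0.3333]
  T[2,:] = [-0.2500  +1.0000  +0.0000]
|roots of det(T-λI)|: 0.7973, 0.6320, 0.1654.
ρ(T) = max|λ| = 0.7973; 0.7973 < 1: convergent.

yes, ρ = 0.7973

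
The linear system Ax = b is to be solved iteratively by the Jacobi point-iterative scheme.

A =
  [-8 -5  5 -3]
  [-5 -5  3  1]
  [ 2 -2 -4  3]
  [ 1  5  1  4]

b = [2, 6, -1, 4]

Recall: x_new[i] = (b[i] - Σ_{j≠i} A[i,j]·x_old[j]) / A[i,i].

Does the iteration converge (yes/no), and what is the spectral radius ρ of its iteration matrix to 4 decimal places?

no, ρ = 1.2908

Diagonal D = diag(-8, -5, -4, 4); L, U strict lower/upper.
T_J = -D⁻¹(L+U): T[1,3] = -(1)/(-5) = +0.2000; T[1,1] = 0.
  T[0,:] = [+0.0000, -0.6250, +0.6250, -0.3750]
  T[1,:] = [-1.0000, +0.0000, +0.6000, +0.2000]
  T[2,:] = [+0.5000, -0.5000, +0.0000, +0.7500]
  T[3,:] = [-0.2500, -1.2500, -0.2500, +0.0000]
|λ(T)| sorted: 1.2908, 0.9993, 0.9993, 0.8522.
ρ(T) = max|λ| = 1.2908; 1.2908 > 1: divergent.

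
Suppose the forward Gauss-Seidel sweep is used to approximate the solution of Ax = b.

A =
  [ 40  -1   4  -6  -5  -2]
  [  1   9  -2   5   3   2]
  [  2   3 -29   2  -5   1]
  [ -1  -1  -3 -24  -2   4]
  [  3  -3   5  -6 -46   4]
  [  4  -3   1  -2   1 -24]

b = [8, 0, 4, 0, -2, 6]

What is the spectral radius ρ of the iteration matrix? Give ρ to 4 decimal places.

0.1739

Split A = D + L + U, D = diag(40, 9, -29, -24, -46, -24).
T_GS = -(D+L)⁻¹U: row 0 first, T[0,3] = -(-6)/(40) = +0.1500; later rows by forward substitution.
  T[0,:] = [+0.0000  +0.0250  -0.1000  +0.1500  +0.1250  +0.0500]
  T[1,:] = [+0.0000  -0.0028  +0.2333  -0.5722  -0.3472  -0.2278]
  T[2,:] = [+0.0000  +0.0014  +0.0172  +0.0201  -0.1997  +0.0144]
  T[3,:] = [+0.0000  -0.0011  -0.0077  +0.0151  -0.0491  +0.1723]
  T[4,:] = [+0.0000  +0.0021  -0.0189  +0.0473  +0.0155  +0.0842]
  T[5,:] = [+0.0000  +0.0048  -0.0453  +0.0981  +0.0607  +0.0266]
|roots of det(T-λI)|: 0.1739, 0.1262, 0.0293, 0.0293, 0.0245, 0.0000.
spectral radius ρ = 0.1739; 0.1739 < 1 ⇒ converges.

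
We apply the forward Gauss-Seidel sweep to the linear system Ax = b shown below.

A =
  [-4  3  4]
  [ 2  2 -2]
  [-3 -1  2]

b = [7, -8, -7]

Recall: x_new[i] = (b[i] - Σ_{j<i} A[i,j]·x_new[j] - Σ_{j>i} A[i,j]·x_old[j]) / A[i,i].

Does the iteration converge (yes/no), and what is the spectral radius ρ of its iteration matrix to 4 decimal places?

Let D = diag(-4, 2, 2); L, U the strict triangles.
GS T = -(D+L)⁻¹U: row 0 first, T[0,2] = -(4)/(-4) = +1.0000; later rows by forward substitution.
  T[0,:] = [+0.0000  +0.7500  +1.0000]
  T[1,:] = [+0.0000  -0.7500  +0.0000]
  T[2,:] = [+0.0000  +0.7500  +1.5000]
|roots of det(T-λI)|: 1.5000, 0.7500, 0.0000.
spectral radius ρ = 1.5000; 1.5000 > 1, so it fails to converge.

no, ρ = 1.5000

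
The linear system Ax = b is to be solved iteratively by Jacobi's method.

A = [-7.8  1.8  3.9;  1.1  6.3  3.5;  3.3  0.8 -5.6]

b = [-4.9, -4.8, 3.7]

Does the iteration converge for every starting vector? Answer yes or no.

A = D + L + U where D = diag(-7.8, 6.3, -5.6).
Jacobi T = -D⁻¹(L+U): T[2,0] = -(3.3)/(-5.6) = +0.5893; T[2,2] = 0.
  T[0,:] = [+0.0000  +0.2308  +0.5000]
  T[1,:] = [-0.1746  +0.0000  -0.5556]
  T[2,:] = [+0.5893  +0.1429  +0.0000]
|λ(T)| sorted: 0.5732, 0.3919, 0.3919.
ρ(T) = max|λ| = 0.5732; 0.5732 < 1: convergent.

yes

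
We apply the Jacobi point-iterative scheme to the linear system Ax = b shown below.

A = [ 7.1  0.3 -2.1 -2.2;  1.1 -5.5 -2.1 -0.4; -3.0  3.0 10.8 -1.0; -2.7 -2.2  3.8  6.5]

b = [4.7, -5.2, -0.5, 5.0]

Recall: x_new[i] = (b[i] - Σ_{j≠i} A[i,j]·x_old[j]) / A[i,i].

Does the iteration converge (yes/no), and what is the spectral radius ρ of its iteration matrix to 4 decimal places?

Let D = diag(7.1, -5.5, 10.8, 6.5); L, U the strict triangles.
Jacobi: T = -D⁻¹(L+U), T[3,0] = -(-2.7)/(6.5) = +0.4154; T[3,3] = 0.
  T[0,:] = [+0.0000  -0.0423  +0.2958  +0.3099]
  T[1,:] = [+0.2000  +0.0000  -0.3818  -0.0727]
  T[2,:] = [+0.2778  -0.2778  +0.0000  +0.0926]
  T[3,:] = [+0.4154  +0.3385  -0.5846  +0.0000]
|eigenvalues of T|: 0.5447, 0.3758, 0.3758, 0.1129.
ρ(T) = max|λ| = 0.5447; 0.5447 < 1, so it converges for any x₀.

yes, ρ = 0.5447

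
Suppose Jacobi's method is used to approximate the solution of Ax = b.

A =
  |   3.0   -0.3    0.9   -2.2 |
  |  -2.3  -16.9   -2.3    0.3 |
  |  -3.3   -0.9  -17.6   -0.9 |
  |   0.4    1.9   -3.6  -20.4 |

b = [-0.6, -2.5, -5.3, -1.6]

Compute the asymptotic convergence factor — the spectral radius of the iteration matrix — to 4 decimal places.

Let D = diag(3, -16.9, -17.6, -20.4); L, U the strict triangles.
Jacobi: T = -D⁻¹(L+U), T[3,1] = -(1.9)/(-20.4) = +0.0931; T[3,3] = 0.
  T[0,:] = [+0.0000 +0.1000 -0.3000 +0.7333]
  T[1,:] = [-0.1361 +0.0000 -0.1361 +0.0178]
  T[2,:] = [-0.1875 -0.0511 +0.0000 -0.0511]
  T[3,:] = [+0.0196 +0.0931 -0.1765 +0.0000]
eigenvalue magnitudes: 0.3556, 0.1906, 0.1906, 0.0507.
spectral radius ρ = 0.3556; 0.3556 < 1 ⇒ converges.

0.3556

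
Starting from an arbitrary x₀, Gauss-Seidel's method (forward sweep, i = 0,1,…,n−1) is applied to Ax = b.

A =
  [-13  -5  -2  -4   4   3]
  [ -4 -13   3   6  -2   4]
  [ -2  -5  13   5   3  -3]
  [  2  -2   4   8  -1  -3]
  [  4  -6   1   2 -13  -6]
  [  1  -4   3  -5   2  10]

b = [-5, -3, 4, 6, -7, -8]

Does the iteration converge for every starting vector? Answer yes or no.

Write A = D+L+U with D = diag(-13, -13, 13, 8, -13, 10).
Gauss-Seidel: T = -(D+L)⁻¹U, row 0 first, T[0,1] = -(-5)/(-13) = -0.3846; later rows by forward substitution.
  T[0,:] = [+0.0000 -0.3846 -0.1538 -0.3077 +0.3077 +0.2308]
  T[1,:] = [+0.0000 +0.1183 +0.2781 +0.5562 -0.2485 +0.2367]
  T[2,:] = [+0.0000 -0.0137 +0.0833 -0.2180 -0.2790 +0.3573]
  T[3,:] = [+0.0000 +0.1326 +0.0663 +0.3250 +0.1255 +0.1978]
  T[4,:] = [+0.0000 -0.1536 -0.1591 -0.3182 +0.2072 -0.4419]
  T[5,:] = [+0.0000 +0.1869 +0.1666 +0.5448 -0.0252 +0.1517]
moduli |λ_i(T)| = 0.8647, 0.2096, 0.1719, 0.0883, 0.0716, 0.0000.
ρ(T) = max|λ| = 0.8647; 0.8647 < 1 ⇒ converges.

yes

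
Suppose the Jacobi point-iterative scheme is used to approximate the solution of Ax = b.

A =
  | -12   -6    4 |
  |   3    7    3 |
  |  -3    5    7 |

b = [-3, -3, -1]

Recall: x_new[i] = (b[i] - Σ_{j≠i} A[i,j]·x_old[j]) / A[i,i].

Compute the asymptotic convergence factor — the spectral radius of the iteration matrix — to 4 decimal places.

0.9333

Write A = D+L+U with D = diag(-12, 7, 7).
T_J = -D⁻¹(L+U): T[2,0] = -(-3)/(7) = +0.4286; T[2,2] = 0.
  T[0,:] = [+0.0000  -0.5000  +0.3333]
  T[1,:] = [-0.4286  +0.0000  -0.4286]
  T[2,:] = [+0.4286  -0.7143  +0.0000]
|roots of det(T-λI)|: 0.9333, 0.5667, 0.3666.
ρ = 0.9333; 0.9333 < 1 ⇒ converges.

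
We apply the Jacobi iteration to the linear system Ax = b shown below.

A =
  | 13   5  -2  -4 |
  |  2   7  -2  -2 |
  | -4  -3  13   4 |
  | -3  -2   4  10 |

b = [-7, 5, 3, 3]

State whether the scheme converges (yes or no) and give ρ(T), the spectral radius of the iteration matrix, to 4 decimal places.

Split A = D + L + U, D = diag(13, 7, 13, 10).
Jacobi: T = -D⁻¹(L+U), T[2,0] = -(-4)/(13) = +0.3077; T[2,2] = 0.
  T[0,:] = [+0.0000, -0.3846, +0.1538, +0.3077]
  T[1,:] = [-0.2857, +0.0000, +0.2857, +0.2857]
  T[2,:] = [+0.3077, +0.2308, +0.0000, -0.3077]
  T[3,:] = [+0.3000, +0.2000, -0.4000, +0.0000]
moduli |λ_i(T)| = 0.8627, 0.2964, 0.2964, 0.2721.
ρ(T) = max|λ| = 0.8627; 0.8627 < 1, so it converges for any x₀.

yes, ρ = 0.8627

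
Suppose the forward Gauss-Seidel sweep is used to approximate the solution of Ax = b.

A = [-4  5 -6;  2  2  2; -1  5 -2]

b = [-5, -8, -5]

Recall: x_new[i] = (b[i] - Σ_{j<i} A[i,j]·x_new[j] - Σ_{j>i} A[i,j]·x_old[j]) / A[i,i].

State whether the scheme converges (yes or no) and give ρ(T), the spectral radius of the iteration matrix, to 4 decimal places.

no, ρ = 1.2500

A = D + L + U where D = diag(-4, 2, -2).
GS T = -(D+L)⁻¹U: row 0 first, T[0,1] = -(5)/(-4) = +1.2500; later rows by forward substitution.
  T[0,:] = [+0.0000  +1.2500  -1.5000]
  T[1,:] = [+0.0000  -1.2500  +0.5000]
  T[2,:] = [+0.0000  -3.7500  +2.0000]
moduli |λ_i(T)| = 1.2500, 0.5000, 0.0000.
ρ = 1.2500; 1.2500 > 1, so it fails to converge.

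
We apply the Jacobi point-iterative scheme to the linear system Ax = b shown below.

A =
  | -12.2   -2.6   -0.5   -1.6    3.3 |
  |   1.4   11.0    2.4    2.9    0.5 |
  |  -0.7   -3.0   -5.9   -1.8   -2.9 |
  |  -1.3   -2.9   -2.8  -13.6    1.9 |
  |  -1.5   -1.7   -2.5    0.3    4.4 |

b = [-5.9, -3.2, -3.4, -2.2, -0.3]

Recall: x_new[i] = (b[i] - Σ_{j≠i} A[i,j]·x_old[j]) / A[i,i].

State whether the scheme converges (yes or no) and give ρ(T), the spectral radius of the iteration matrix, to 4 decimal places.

yes, ρ = 0.5394

Write A = D+L+U with D = diag(-12.2, 11, -5.9, -13.6, 4.4).
Jacobi T = -D⁻¹(L+U): T[2,4] = -(-2.9)/(-5.9) = -0.4915; T[2,2] = 0.
  T[0,:] = [+0.0000, -0.2131, -0.0410, -0.1311, +0.2705]
  T[1,:] = [-0.1273, +0.0000, -0.2182, -0.2636, -0.0455]
  T[2,:] = [-0.1186, -0.5085, +0.0000, -0.3051, -0.4915]
  T[3,:] = [-0.0956, -0.2132, -0.2059, +0.0000, +0.1397]
  T[4,:] = [+0.3409, +0.3864, +0.5682, -0.0682, +0.0000]
eigenvalue magnitudes: 0.5394, 0.4066, 0.4066, 0.3014, 0.0246.
ρ = 0.5394; 0.5394 < 1 ⇒ converges.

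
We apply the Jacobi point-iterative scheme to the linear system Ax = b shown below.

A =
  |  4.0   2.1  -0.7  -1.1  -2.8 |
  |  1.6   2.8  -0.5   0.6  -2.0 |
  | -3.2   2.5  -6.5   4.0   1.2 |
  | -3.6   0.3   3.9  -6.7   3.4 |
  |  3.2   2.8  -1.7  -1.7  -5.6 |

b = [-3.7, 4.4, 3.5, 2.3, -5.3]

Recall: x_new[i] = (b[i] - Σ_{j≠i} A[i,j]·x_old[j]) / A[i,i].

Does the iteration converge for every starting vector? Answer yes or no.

no

A = D + L + U where D = diag(4, 2.8, -6.5, -6.7, -5.6).
Jacobi: T = -D⁻¹(L+U), T[3,0] = -(-3.6)/(-6.7) = -0.5373; T[3,3] = 0.
  T[0,:] = [+0.0000  -0.5250  +0.1750  +0.2750  +0.7000]
  T[1,:] = [-0.5714  +0.0000  +0.1786  -0.2143  +0.7143]
  T[2,:] = [-0.4923  +0.3846  +0.0000  +0.6154  +0.1846]
  T[3,:] = [-0.5373  +0.0448  +0.5821  +0.0000  +0.5075]
  T[4,:] = [+0.5714  +0.5000  -0.3036  -0.3036  +0.0000]
eigenvalue magnitudes: 1.1423, 0.6957, 0.6957, 0.6416, 0.5200.
spectral radius ρ = 1.1423; 1.1423 > 1, so it fails to converge.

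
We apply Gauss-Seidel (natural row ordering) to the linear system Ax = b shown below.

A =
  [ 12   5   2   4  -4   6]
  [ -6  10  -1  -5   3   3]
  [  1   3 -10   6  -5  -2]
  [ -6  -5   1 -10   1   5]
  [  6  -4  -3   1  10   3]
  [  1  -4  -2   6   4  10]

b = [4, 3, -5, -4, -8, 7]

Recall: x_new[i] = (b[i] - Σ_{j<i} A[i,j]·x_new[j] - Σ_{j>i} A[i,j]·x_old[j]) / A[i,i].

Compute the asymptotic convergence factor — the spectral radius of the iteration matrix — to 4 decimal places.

Let D = diag(12, 10, -10, -10, 10, 10); L, U the strict triangles.
GS T = -(D+L)⁻¹U: row 0 first, T[0,4] = -(-4)/(12) = +0.3333; later rows by forward substitution.
  T[0,:] = [+0.0000  -0.4167  -0.1667  -0.3333  +0.3333  -0.5000]
  T[1,:] = [+0.0000  -0.2500  +0.0000  +0.3000  -0.1000  -0.6000]
  T[2,:] = [+0.0000  -0.1167  -0.0167  +0.6567  -0.4967  -0.4300]
  T[3,:] = [+0.0000  +0.3633  +0.0983  +0.1157  -0.0997  +1.0570]
  T[4,:] = [+0.0000  +0.0787  +0.0852  +0.5054  -0.3790  -0.4747]
  T[5,:] = [+0.0000  -0.3311  -0.0797  +0.0131  +0.0387  -0.7203]
|λ(T)| sorted: 1.1903, 0.2187, 0.2187, 0.1224, 0.0108, 0.0000.
ρ(T) = max|λ| = 1.1903; 1.1903 > 1 ⇒ diverges.

1.1903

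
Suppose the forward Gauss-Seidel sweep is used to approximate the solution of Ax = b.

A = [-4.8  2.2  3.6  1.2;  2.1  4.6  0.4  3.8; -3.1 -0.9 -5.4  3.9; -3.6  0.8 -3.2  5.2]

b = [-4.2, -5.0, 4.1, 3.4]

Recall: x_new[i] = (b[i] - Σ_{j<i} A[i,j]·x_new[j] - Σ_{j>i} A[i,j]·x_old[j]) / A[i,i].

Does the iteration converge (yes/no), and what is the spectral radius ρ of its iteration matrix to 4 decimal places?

Let D = diag(-4.8, 4.6, -5.4, 5.2); L, U the strict triangles.
GS T = -(D+L)⁻¹U: row 0 first, T[0,1] = -(2.2)/(-4.8) = +0.4583; later rows by forward substitution.
  T[0,:] = [+0.0000  +0.4583  +0.7500  +0.2500]
  T[1,:] = [+0.0000  -0.2092  -0.4293  -0.9402]
  T[2,:] = [+0.0000  -0.2282  -0.3590  +0.7354]
  T[3,:] = [+0.0000  +0.2090  +0.3644  +0.7703]
eigenvalue magnitudes: 0.8207, 0.6557, 0.0370, 0.0000.
spectral radius ρ = 0.8207; 0.8207 < 1 ⇒ converges.

yes, ρ = 0.8207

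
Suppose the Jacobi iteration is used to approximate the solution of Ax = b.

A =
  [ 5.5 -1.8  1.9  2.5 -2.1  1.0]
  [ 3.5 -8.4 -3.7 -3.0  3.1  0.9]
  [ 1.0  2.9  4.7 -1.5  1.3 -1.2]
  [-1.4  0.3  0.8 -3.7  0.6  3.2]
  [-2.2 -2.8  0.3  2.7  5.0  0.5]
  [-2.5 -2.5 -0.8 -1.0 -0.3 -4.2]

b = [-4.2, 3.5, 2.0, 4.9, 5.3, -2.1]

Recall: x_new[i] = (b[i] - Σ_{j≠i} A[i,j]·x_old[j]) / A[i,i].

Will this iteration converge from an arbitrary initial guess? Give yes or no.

Let D = diag(5.5, -8.4, 4.7, -3.7, 5, -4.2); L, U the strict triangles.
Jacobi T = -D⁻¹(L+U): T[1,2] = -(-3.7)/(-8.4) = -0.4405; T[1,1] = 0.
  T[0,:] = [+0.0000  +0.3273  -0.3455  -0.4545  +0.3818  -0.1818]
  T[1,:] = [+0.4167  +0.0000  -0.4405  -0.3571  +0.3690  +0.1071]
  T[2,:] = [-0.2128  -0.6170  +0.0000  +0.3191  -0.2766  +0.2553]
  T[3,:] = [-0.3784  +0.0811  +0.2162  +0.0000  +0.1622  +0.8649]
  T[4,:] = [+0.4400  +0.5600  -0.0600  -0.5400  +0.0000  -0.1000]
  T[5,:] = [-0.5952  -0.5952  -0.1905  -0.2381  -0.0714  +0.0000]
eigenvalue magnitudes: 1.4384, 0.7221, 0.7221, 0.5304, 0.5304, 0.0956.
ρ(T) = max|λ| = 1.4384; 1.4384 > 1 ⇒ diverges.

no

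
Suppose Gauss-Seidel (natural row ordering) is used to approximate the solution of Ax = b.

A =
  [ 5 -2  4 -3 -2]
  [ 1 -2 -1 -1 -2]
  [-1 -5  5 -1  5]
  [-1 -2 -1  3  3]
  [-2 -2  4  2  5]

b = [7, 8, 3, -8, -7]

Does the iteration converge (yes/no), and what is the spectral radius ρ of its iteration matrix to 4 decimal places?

no, ρ = 1.5293

Write A = D+L+U with D = diag(5, -2, 5, 3, 5).
GS T = -(D+L)⁻¹U: row 0 first, T[0,3] = -(-3)/(5) = +0.6000; later rows by forward substitution.
  T[0,:] = [+0.0000, +0.4000, -0.8000, +0.6000, +0.4000]
  T[1,:] = [+0.0000, +0.2000, -0.9000, -0.2000, -0.8000]
  T[2,:] = [+0.0000, +0.2800, -1.0600, +0.1200, -1.7200]
  T[3,:] = [+0.0000, +0.3600, -1.2200, +0.1067, -1.9733]
  T[4,:] = [+0.0000, -0.1280, +0.6560, +0.0213, +2.0053]
|eigenvalues of T|: 1.5293, 0.3639, 0.3639, 0.0790, 0.0000.
ρ(T) = max|λ| = 1.5293; 1.5293 > 1 ⇒ diverges.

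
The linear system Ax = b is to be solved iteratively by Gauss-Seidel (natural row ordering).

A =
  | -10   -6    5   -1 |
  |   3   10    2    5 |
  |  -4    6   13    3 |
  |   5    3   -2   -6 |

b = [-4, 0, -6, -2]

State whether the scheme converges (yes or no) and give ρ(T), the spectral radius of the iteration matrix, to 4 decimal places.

yes, ρ = 0.6487

Let D = diag(-10, 10, 13, -6); L, U the strict triangles.
Gauss-Seidel: T = -(D+L)⁻¹U, row 0 first, T[0,1] = -(-6)/(-10) = -0.6000; later rows by forward substitution.
  T[0,:] = [+0.0000 -0.6000 +0.5000 -0.1000]
  T[1,:] = [+0.0000 +0.1800 -0.3500 -0.4700]
  T[2,:] = [+0.0000 -0.2677 +0.3154 -0.0446]
  T[3,:] = [+0.0000 -0.3208 +0.1365 -0.3035]
|roots of det(T-λI)|: 0.6487, 0.5246, 0.0678, 0.0000.
ρ(T) = max|λ| = 0.6487; 0.6487 < 1, so it converges for any x₀.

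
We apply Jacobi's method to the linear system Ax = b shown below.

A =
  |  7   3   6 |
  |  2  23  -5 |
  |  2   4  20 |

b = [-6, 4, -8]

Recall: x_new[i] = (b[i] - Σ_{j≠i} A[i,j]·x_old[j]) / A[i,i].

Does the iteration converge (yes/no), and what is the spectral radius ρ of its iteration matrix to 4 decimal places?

Write A = D+L+U with D = diag(7, 23, 20).
Jacobi: T = -D⁻¹(L+U), T[2,1] = -(4)/(20) = -0.2000; T[2,2] = 0.
  T[0,:] = [+0.0000 -0.4286 -0.8571]
  T[1,:] = [-0.0870 +0.0000 +0.2174]
  T[2,:] = [-0.1000 -0.2000 +0.0000]
|roots of det(T-λI)|: 0.3121, 0.2363, 0.0758.
ρ = 0.3121; 0.3121 < 1 ⇒ converges.

yes, ρ = 0.3121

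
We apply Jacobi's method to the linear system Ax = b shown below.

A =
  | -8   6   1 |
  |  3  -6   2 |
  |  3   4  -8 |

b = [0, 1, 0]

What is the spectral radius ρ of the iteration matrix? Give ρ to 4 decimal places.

Diagonal D = diag(-8, -6, -8); L, U strict lower/upper.
T_J = -D⁻¹(L+U): T[2,0] = -(3)/(-8) = +0.3750; T[2,2] = 0.
  T[0,:] = [+0.0000 +0.7500 +0.1250]
  T[1,:] = [+0.5000 +0.0000 +0.3333]
  T[2,:] = [+0.3750 +0.5000 +0.0000]
|eigenvalues of T|: 0.8570, 0.6228, 0.2342.
spectral radius ρ = 0.8570; 0.8570 < 1 ⇒ converges.

0.8570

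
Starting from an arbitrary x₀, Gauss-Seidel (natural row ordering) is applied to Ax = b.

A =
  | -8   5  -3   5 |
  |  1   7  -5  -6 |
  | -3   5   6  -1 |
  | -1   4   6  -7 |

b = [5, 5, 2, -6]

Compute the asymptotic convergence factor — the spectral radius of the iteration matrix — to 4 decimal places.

1.2081

Write A = D+L+U with D = diag(-8, 7, 6, -7).
T_GS = -(D+L)⁻¹U: row 0 first, T[0,1] = -(5)/(-8) = +0.6250; later rows by forward substitution.
  T[0,:] = [+0.0000 +0.6250 -0.3750 +0.6250]
  T[1,:] = [+0.0000 -0.0893 +0.7679 +0.7679]
  T[2,:] = [+0.0000 +0.3869 -0.8274 -0.1607]
  T[3,:] = [+0.0000 +0.1913 -0.2168 +0.2117]
eigenvalue magnitudes: 1.2081, 0.4850, 0.0181, 0.0000.
ρ(T) = max|λ| = 1.2081; 1.2081 > 1: divergent.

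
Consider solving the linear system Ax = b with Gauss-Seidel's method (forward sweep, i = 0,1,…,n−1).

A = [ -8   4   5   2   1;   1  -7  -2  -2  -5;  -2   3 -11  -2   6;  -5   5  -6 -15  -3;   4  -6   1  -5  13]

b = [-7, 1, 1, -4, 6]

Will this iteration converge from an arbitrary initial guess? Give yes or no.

Diagonal D = diag(-8, -7, -11, -15, 13); L, U strict lower/upper.
GS T = -(D+L)⁻¹U: row 0 first, T[0,3] = -(2)/(-8) = +0.2500; later rows by forward substitution.
  T[0,:] = [+0.0000  +0.5000  +0.6250  +0.2500  +0.1250]
  T[1,:] = [+0.0000  +0.0714  -0.1964  -0.2500  -0.6964]
  T[2,:] = [+0.0000  -0.0714  -0.1672  -0.2955  +0.3328]
  T[3,:] = [+0.0000  -0.1143  -0.2069  -0.0485  -0.6069]
  T[4,:] = [+0.0000  -0.1593  -0.3497  -0.1882  -0.6189]
|eigenvalues of T|: 0.9072, 0.1917, 0.0959, 0.0959, 0.0000.
ρ = 0.9072; 0.9072 < 1: convergent.

yes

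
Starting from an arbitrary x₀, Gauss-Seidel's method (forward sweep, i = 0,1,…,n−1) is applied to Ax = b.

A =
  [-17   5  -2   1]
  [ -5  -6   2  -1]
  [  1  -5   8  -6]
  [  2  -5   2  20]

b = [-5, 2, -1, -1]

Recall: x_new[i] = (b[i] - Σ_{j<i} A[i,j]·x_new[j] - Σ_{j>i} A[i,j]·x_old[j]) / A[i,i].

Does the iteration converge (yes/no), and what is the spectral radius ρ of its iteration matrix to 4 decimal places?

yes, ρ = 0.3355

Split A = D + L + U, D = diag(-17, -6, 8, 20).
GS T = -(D+L)⁻¹U: row 0 first, T[0,3] = -(1)/(-17) = +0.0588; later rows by forward substitution.
  T[0,:] = [+0.0000  +0.2941  -0.1176  +0.0588]
  T[1,:] = [+0.0000  -0.2451  +0.4314  -0.2157]
  T[2,:] = [+0.0000  -0.1900  +0.2843  +0.6078]
  T[3,:] = [+0.0000  -0.0717  +0.0912  -0.1206]
|λ(T)| sorted: 0.3355, 0.1480, 0.1480, 0.0000.
ρ(T) = max|λ| = 0.3355; 0.3355 < 1, so it converges for any x₀.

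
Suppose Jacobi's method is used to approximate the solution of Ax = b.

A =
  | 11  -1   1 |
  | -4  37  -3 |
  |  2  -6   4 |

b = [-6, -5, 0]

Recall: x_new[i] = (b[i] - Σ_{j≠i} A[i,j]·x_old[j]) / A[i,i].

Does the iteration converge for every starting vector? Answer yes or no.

yes

Diagonal D = diag(11, 37, 4); L, U strict lower/upper.
T_J = -D⁻¹(L+U): T[2,0] = -(2)/(4) = -0.5000; T[2,2] = 0.
  T[0,:] = [+0.0000 +0.0909 -0.0909]
  T[1,:] = [+0.1081 +0.0000 +0.0811]
  T[2,:] = [-0.5000 +1.5000 +0.0000]
eigenvalue magnitudes: 0.4653, 0.3532, 0.1121.
spectral radius ρ = 0.4653; 0.4653 < 1 ⇒ converges.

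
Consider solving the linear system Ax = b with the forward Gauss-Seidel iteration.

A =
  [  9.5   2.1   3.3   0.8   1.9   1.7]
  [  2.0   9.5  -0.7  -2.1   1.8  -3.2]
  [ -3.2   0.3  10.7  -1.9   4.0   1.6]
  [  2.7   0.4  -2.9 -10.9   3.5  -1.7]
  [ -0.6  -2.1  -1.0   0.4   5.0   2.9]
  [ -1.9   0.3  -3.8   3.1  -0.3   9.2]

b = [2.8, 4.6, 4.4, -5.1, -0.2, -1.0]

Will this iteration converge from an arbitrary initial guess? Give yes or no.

yes

Let D = diag(9.5, 9.5, 10.7, -10.9, 5, 9.2); L, U the strict triangles.
GS T = -(D+L)⁻¹U: row 0 first, T[0,1] = -(2.1)/(9.5) = -0.2211; later rows by forward substitution.
  T[0,:] = [+0.0000 -0.2211 -0.3474 -0.0842 -0.2000 -0.1789]
  T[1,:] = [+0.0000 +0.0465 +0.1468 +0.2388 -0.1474 +0.3745]
  T[2,:] = [+0.0000 -0.0674 -0.1080 +0.1457 -0.4295 -0.2136]
  T[3,:] = [+0.0000 -0.0351 -0.0519 -0.0509 +0.3804 -0.1297]
  T[4,:] = [+0.0000 -0.0177 +0.0025 +0.1234 -0.2022 -0.4765]
  T[5,:] = [+0.0000 -0.0638 -0.1036 +0.0562 -0.3487 -0.1092]
moduli |λ_i(T)| = 0.6501, 0.2730, 0.1866, 0.1866, 0.0180, 0.0000.
ρ(T) = max|λ| = 0.6501; 0.6501 < 1, so it converges for any x₀.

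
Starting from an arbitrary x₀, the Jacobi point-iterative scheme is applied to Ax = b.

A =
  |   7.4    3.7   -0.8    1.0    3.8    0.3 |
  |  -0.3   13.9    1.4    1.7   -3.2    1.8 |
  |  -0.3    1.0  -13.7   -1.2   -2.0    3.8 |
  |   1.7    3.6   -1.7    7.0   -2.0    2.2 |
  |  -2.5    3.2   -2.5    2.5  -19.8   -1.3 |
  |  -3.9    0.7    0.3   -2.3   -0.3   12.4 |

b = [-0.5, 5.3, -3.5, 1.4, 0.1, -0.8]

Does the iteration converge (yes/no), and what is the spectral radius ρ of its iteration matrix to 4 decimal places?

Let D = diag(7.4, 13.9, -13.7, 7, -19.8, 12.4); L, U the strict triangles.
T_J = -D⁻¹(L+U): T[0,5] = -(0.3)/(7.4) = -0.0405; T[0,0] = 0.
  T[0,:] = [+0.0000 -0.5000 +0.1081 -0.1351 -0.5135 -0.0405]
  T[1,:] = [+0.0216 +0.0000 -0.1007 -0.1223 +0.2302 -0.1295]
  T[2,:] = [-0.0219 +0.0730 +0.0000 -0.0876 -0.1460 +0.2774]
  T[3,:] = [-0.2429 -0.5143 +0.2429 +0.0000 +0.2857 -0.3143]
  T[4,:] = [-0.1263 +0.1616 -0.1263 +0.1263 +0.0000 -0.0657]
  T[5,:] = [+0.3145 -0.0565 -0.0242 +0.1855 +0.0242 +0.0000]
|roots of det(T-λI)|: 0.5291, 0.3594, 0.3594, 0.2982, 0.2371, 0.2173.
spectral radius ρ = 0.5291; 0.5291 < 1, so it converges for any x₀.

yes, ρ = 0.5291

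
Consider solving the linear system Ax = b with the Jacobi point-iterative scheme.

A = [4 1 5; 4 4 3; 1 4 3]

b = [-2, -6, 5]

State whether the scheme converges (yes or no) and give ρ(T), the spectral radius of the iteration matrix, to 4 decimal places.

no, ρ = 1.6480

Let D = diag(4, 4, 3); L, U the strict triangles.
Jacobi: T = -D⁻¹(L+U), T[0,2] = -(5)/(4) = -1.2500; T[0,0] = 0.
  T[0,:] = [+0.0000 -0.2500 -1.2500]
  T[1,:] = [-1.0000 +0.0000 -0.7500]
  T[2,:] = [-0.3333 -1.3333 +0.0000]
eigenvalue magnitudes: 1.6480, 1.0243, 1.0243.
ρ = 1.6480; 1.6480 > 1: divergent.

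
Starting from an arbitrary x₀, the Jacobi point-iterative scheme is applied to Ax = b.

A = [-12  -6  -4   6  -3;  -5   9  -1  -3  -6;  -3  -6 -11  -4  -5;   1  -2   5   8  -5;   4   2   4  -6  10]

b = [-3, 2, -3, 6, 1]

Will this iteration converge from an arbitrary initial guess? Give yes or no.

A = D + L + U where D = diag(-12, 9, -11, 8, 10).
Jacobi: T = -D⁻¹(L+U), T[2,3] = -(-4)/(-11) = -0.3636; T[2,2] = 0.
  T[0,:] = [+0.0000, -0.5000, -0.3333, +0.5000, -0.2500]
  T[1,:] = [+0.5556, +0.0000, +0.1111, +0.3333, +0.6667]
  T[2,:] = [-0.2727, -0.5455, +0.0000, -0.3636, -0.4545]
  T[3,:] = [-0.1250, +0.2500, -0.6250, +0.0000, +0.6250]
  T[4,:] = [-0.4000, -0.2000, -0.4000, +0.6000, +0.0000]
|eigenvalues of T|: 1.1486, 0.8230, 0.8230, 0.5632, 0.2528.
ρ = 1.1486; 1.1486 > 1 ⇒ diverges.

no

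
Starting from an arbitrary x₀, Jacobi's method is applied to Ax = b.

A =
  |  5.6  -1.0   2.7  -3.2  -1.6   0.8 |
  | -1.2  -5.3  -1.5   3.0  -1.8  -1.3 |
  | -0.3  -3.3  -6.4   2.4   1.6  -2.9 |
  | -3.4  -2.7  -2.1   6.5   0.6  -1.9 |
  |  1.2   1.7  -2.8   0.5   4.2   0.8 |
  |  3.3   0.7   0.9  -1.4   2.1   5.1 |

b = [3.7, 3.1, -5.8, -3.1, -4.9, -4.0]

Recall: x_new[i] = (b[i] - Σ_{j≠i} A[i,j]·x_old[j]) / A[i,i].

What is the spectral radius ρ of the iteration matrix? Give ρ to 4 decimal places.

Write A = D+L+U with D = diag(5.6, -5.3, -6.4, 6.5, 4.2, 5.1).
T_J = -D⁻¹(L+U): T[1,0] = -(-1.2)/(-5.3) = -0.2264; T[1,1] = 0.
  T[0,:] = [+0.0000, +0.1786, -0.4821, +0.5714, +0.2857, -0.1429]
  T[1,:] = [-0.2264, +0.0000, -0.2830, +0.5660, -0.3396, -0.2453]
  T[2,:] = [-0.0469, -0.5156, +0.0000, +0.3750, +0.2500, -0.4531]
  T[3,:] = [+0.5231, +0.4154, +0.3231, +0.0000, -0.0923, +0.2923]
  T[4,:] = [-0.2857, -0.4048, +0.6667, -0.1190, +0.0000, -0.1905]
  T[5,:] = [-0.6471, -0.1373, -0.1765, +0.2745, -0.4118, +0.0000]
|roots of det(T-λI)|: 1.3119, 0.9309, 0.6141, 0.4235, 0.4235, 0.1381.
ρ(T) = max|λ| = 1.3119; 1.3119 > 1 ⇒ diverges.

1.3119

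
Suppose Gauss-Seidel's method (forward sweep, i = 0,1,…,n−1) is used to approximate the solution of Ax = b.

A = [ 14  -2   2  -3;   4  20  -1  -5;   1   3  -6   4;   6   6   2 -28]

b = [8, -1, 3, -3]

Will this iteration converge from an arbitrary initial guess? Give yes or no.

yes

Write A = D+L+U with D = diag(14, 20, -6, -28).
Gauss-Seidel: T = -(D+L)⁻¹U, row 0 first, T[0,3] = -(-3)/(14) = +0.2143; later rows by forward substitution.
  T[0,:] = [+0.0000  +0.1429  -0.1429  +0.2143]
  T[1,:] = [+0.0000  -0.0286  +0.0786  +0.2071]
  T[2,:] = [+0.0000  +0.0095  +0.0155  +0.8060]
  T[3,:] = [+0.0000  +0.0252  -0.0127  +0.1479]
|roots of det(T-λI)|: 0.1621, 0.0793, 0.0793, 0.0000.
ρ = 0.1621; 0.1621 < 1 ⇒ converges.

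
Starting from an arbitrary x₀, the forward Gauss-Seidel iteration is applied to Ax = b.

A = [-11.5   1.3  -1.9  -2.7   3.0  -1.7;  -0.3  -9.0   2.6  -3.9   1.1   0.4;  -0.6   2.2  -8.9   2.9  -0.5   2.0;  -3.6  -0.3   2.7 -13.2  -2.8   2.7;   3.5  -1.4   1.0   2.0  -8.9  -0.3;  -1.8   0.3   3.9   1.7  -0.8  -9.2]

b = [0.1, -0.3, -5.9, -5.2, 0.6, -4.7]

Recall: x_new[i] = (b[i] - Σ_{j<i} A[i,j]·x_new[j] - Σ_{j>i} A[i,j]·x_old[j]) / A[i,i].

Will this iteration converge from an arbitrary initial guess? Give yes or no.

Diagonal D = diag(-11.5, -9, -8.9, -13.2, -8.9, -9.2); L, U strict lower/upper.
GS T = -(D+L)⁻¹U: row 0 first, T[0,3] = -(-2.7)/(-11.5) = -0.2348; later rows by forward substitution.
  T[0,:] = [+0.0000  +0.1130  -0.1652  -0.2348  +0.2609  -0.1478]
  T[1,:] = [+0.0000  -0.0038  +0.2944  -0.4255  +0.1135  +0.0494]
  T[2,:] = [+0.0000  -0.0086  +0.0839  +0.2365  -0.0457  +0.2469]
  T[3,:] = [+0.0000  -0.0325  +0.0555  +0.1221  -0.2952  +0.2942]
  T[4,:] = [+0.0000  +0.0368  -0.0894  +0.0286  +0.0133  -0.0057]
  T[5,:] = [+0.0000  -0.0351  +0.0955  +0.1524  -0.1224  +0.1901]
|eigenvalues of T|: 0.5040, 0.1817, 0.1817, 0.1120, 0.0080, 0.0000.
ρ = 0.5040; 0.5040 < 1: convergent.

yes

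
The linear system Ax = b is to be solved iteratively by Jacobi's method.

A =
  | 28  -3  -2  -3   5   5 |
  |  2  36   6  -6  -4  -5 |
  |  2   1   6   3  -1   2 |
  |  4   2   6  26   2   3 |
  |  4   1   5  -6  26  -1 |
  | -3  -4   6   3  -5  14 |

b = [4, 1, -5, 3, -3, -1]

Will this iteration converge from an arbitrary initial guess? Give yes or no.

yes

A = D + L + U where D = diag(28, 36, 6, 26, 26, 14).
T_J = -D⁻¹(L+U): T[5,1] = -(-4)/(14) = +0.2857; T[5,5] = 0.
  T[0,:] = [+0.0000 +0.1071 +0.0714 +0.1071 -0.1786 -0.1786]
  T[1,:] = [-0.0556 +0.0000 -0.1667 +0.1667 +0.1111 +0.1389]
  T[2,:] = [-0.3333 -0.1667 +0.0000 -0.5000 +0.1667 -0.3333]
  T[3,:] = [-0.1538 -0.0769 -0.2308 +0.0000 -0.0769 -0.1154]
  T[4,:] = [-0.1538 -0.0385 -0.1923 +0.2308 +0.0000 +0.0385]
  T[5,:] = [+0.2143 +0.2857 -0.4286 -0.2143 +0.3571 +0.0000]
|roots of det(T-λI)|: 0.5960, 0.4229, 0.2451, 0.2451, 0.2446, 0.0100.
ρ(T) = max|λ| = 0.5960; 0.5960 < 1, so it converges for any x₀.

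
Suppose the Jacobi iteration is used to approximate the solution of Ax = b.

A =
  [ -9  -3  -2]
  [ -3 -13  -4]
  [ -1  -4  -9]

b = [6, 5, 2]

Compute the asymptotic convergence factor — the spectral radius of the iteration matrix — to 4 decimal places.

Write A = D+L+U with D = diag(-9, -13, -9).
T_J = -D⁻¹(L+U): T[0,2] = -(-2)/(-9) = -0.2222; T[0,0] = 0.
  T[0,:] = [+0.0000  -0.3333  -0.2222]
  T[1,:] = [-0.2308  +0.0000  -0.3077]
  T[2,:] = [-0.1111  -0.4444  +0.0000]
eigenvalue magnitudes: 0.5484, 0.3875, 0.1609.
ρ = 0.5484; 0.5484 < 1 ⇒ converges.

0.5484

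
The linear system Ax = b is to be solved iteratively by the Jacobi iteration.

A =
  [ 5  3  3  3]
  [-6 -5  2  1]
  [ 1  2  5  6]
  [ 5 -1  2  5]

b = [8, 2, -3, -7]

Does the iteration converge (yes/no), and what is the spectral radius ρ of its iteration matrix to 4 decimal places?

Let D = diag(5, -5, 5, 5); L, U the strict triangles.
T_J = -D⁻¹(L+U): T[2,1] = -(2)/(5) = -0.4000; T[2,2] = 0.
  T[0,:] = [+0.0000, -0.6000, -0.6000, -0.6000]
  T[1,:] = [-1.2000, +0.0000, +0.4000, +0.2000]
  T[2,:] = [-0.2000, -0.4000, +0.0000, -1.2000]
  T[3,:] = [-1.0000, +0.2000, -0.4000, +0.0000]
eigenvalue magnitudes: 1.4312, 1.0250, 1.0250, 0.4309.
spectral radius ρ = 1.4312; 1.4312 > 1 ⇒ diverges.

no, ρ = 1.4312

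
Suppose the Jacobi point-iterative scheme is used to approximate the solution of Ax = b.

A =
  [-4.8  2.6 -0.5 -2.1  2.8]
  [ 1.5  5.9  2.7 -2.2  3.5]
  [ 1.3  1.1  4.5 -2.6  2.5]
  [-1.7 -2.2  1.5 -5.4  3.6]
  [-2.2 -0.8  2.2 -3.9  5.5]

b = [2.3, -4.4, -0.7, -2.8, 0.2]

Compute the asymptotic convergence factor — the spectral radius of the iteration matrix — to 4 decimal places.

Write A = D+L+U with D = diag(-4.8, 5.9, 4.5, -5.4, 5.5).
Jacobi T = -D⁻¹(L+U): T[0,4] = -(2.8)/(-4.8) = +0.5833; T[0,0] = 0.
  T[0,:] = [+0.0000, +0.5417, -0.1042, -0.4375, +0.5833]
  T[1,:] = [-0.2542, +0.0000, -0.4576, +0.3729, -0.5932]
  T[2,:] = [-0.2889, -0.2444, +0.0000, +0.5778, -0.5556]
  T[3,:] = [-0.3148, -0.4074, +0.2778, +0.0000, +0.6667]
  T[4,:] = [+0.4000, +0.1455, -0.4000, +0.7091, +0.0000]
|λ(T)| sorted: 1.1651, 0.6914, 0.6914, 0.4124, 0.4124.
ρ(T) = max|λ| = 1.1651; 1.1651 > 1: divergent.

1.1651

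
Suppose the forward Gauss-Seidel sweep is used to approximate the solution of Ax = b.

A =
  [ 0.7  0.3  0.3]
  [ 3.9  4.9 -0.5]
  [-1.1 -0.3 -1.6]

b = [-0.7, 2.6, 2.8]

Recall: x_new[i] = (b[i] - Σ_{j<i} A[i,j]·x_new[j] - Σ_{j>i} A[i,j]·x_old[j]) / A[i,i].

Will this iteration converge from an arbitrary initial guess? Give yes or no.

yes

A = D + L + U where D = diag(0.7, 4.9, -1.6).
T_GS = -(D+L)⁻¹U: row 0 first, T[0,2] = -(0.3)/(0.7) = -0.4286; later rows by forward substitution.
  T[0,:] = [+0.0000  -0.4286  -0.4286]
  T[1,:] = [+0.0000  +0.3411  +0.4431]
  T[2,:] = [+0.0000  +0.2307  +0.2116]
|roots of det(T-λI)|: 0.6026, 0.0499, 0.0000.
ρ = 0.6026; 0.6026 < 1 ⇒ converges.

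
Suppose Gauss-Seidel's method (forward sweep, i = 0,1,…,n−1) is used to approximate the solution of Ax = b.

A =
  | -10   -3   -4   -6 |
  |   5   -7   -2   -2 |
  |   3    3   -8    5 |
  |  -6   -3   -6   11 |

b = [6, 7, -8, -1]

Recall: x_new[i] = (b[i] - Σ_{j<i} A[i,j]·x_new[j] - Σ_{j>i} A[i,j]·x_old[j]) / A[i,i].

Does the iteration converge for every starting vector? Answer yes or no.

yes

Diagonal D = diag(-10, -7, -8, 11); L, U strict lower/upper.
Gauss-Seidel: T = -(D+L)⁻¹U, row 0 first, T[0,3] = -(-6)/(-10) = -0.6000; later rows by forward substitution.
  T[0,:] = [+0.0000 -0.3000 -0.4000 -0.6000]
  T[1,:] = [+0.0000 -0.2143 -0.5714 -0.7143]
  T[2,:] = [+0.0000 -0.1929 -0.3643 +0.1321]
  T[3,:] = [+0.0000 -0.3273 -0.5727 -0.4500]
|eigenvalues of T|: 0.9174, 0.2425, 0.1313, 0.0000.
ρ = 0.9174; 0.9174 < 1, so it converges for any x₀.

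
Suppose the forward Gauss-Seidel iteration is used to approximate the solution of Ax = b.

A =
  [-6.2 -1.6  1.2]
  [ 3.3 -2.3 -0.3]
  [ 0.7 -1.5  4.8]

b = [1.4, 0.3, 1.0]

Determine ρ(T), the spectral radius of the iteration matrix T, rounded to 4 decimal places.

Let D = diag(-6.2, -2.3, 4.8); L, U the strict triangles.
T_GS = -(D+L)⁻¹U: row 0 first, T[0,1] = -(-1.6)/(-6.2) = -0.2581; later rows by forward substitution.
  T[0,:] = [+0.0000, -0.2581, +0.1935]
  T[1,:] = [+0.0000, -0.3703, +0.1473]
  T[2,:] = [+0.0000, -0.0781, +0.0178]
|roots of det(T-λI)|: 0.3379, 0.0145, 0.0000.
spectral radius ρ = 0.3379; 0.3379 < 1: convergent.

0.3379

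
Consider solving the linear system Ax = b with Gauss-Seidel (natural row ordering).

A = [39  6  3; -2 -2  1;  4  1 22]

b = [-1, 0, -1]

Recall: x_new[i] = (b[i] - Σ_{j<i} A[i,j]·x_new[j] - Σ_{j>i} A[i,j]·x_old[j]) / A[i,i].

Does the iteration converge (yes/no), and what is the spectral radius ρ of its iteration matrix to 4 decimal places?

yes, ρ = 0.2086

Let D = diag(39, -2, 22); L, U the strict triangles.
GS T = -(D+L)⁻¹U: row 0 first, T[0,2] = -(3)/(39) = -0.0769; later rows by forward substitution.
  T[0,:] = [+0.0000 -0.1538 -0.0769]
  T[1,:] = [+0.0000 +0.1538 +0.5769]
  T[2,:] = [+0.0000 +0.0210 -0.0122]
|roots of det(T-λI)|: 0.2086, 0.0670, 0.0000.
spectral radius ρ = 0.2086; 0.2086 < 1 ⇒ converges.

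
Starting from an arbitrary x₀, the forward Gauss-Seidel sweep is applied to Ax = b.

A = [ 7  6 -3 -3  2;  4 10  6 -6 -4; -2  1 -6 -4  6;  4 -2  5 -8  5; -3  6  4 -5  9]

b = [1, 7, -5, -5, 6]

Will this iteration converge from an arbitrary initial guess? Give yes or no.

Let D = diag(7, 10, -6, -8, 9); L, U the strict triangles.
GS T = -(D+L)⁻¹U: row 0 first, T[0,4] = -(2)/(7) = -0.2857; later rows by forward substitution.
  T[0,:] = [+0.0000 -0.8571 +0.4286 +0.4286 -0.2857]
  T[1,:] = [+0.0000 +0.3429 -0.7714 +0.4286 +0.5143]
  T[2,:] = [+0.0000 +0.3429 -0.2714 -0.7381 +1.1810]
  T[3,:] = [+0.0000 -0.3000 +0.2375 -0.3542 +1.0917]
  T[4,:] = [+0.0000 -0.8333 +0.9097 -0.0116 -0.3565]
eigenvalue magnitudes: 1.2087, 0.8152, 0.8152, 0.0889, 0.0000.
ρ(T) = max|λ| = 1.2087; 1.2087 > 1 ⇒ diverges.

no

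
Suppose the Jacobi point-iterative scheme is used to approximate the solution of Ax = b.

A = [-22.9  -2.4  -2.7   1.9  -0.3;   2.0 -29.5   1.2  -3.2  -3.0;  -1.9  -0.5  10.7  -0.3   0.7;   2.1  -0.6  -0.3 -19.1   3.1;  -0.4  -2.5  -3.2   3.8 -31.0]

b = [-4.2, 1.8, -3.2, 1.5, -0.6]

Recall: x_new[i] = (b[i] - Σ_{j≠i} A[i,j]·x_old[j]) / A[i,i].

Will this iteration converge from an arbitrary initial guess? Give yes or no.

A = D + L + U where D = diag(-22.9, -29.5, 10.7, -19.1, -31).
Jacobi: T = -D⁻¹(L+U), T[0,1] = -(-2.4)/(-22.9) = -0.1048; T[0,0] = 0.
  T[0,:] = [+0.0000 -0.1048 -0.1179 +0.0830 -0.0131]
  T[1,:] = [+0.0678 +0.0000 +0.0407 -0.1085 -0.1017]
  T[2,:] = [+0.1776 +0.0467 +0.0000 +0.0280 -0.0654]
  T[3,:] = [+0.1099 -0.0314 -0.0157 +0.0000 +0.1623]
  T[4,:] = [-0.0129 -0.0806 -0.1032 +0.1226 +0.0000]
|roots of det(T-λI)|: 0.1973, 0.1612, 0.1089, 0.1089, 0.0250.
ρ(T) = max|λ| = 0.1973; 0.1973 < 1: convergent.

yes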